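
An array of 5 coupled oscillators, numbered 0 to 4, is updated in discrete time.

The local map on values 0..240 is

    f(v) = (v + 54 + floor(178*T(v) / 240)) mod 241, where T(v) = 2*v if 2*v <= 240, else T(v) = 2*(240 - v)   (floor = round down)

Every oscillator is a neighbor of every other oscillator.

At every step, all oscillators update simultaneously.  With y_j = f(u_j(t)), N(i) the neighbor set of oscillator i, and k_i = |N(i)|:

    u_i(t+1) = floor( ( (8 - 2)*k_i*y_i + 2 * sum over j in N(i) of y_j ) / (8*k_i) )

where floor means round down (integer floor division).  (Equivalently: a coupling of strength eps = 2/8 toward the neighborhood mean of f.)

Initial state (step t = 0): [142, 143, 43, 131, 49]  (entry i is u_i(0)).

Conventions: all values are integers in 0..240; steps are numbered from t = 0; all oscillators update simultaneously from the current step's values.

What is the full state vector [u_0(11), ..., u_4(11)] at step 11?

Simulating step by step:
t=0: [142, 143, 43, 131, 49]
t=1: [108, 108, 149, 112, 160]
t=2: [83, 83, 93, 90, 90]
t=3: [22, 22, 39, 34, 34]
t=4: [114, 114, 143, 135, 135]
t=5: [97, 97, 99, 101, 101]
t=6: [54, 54, 58, 61, 61]
t=7: [190, 190, 197, 202, 202]
t=8: [76, 76, 73, 71, 71]
t=9: [44, 44, 205, 201, 201]
t=10: [145, 145, 81, 82, 82]
t=11: [82, 82, 24, 26, 26]

Answer: [82, 82, 24, 26, 26]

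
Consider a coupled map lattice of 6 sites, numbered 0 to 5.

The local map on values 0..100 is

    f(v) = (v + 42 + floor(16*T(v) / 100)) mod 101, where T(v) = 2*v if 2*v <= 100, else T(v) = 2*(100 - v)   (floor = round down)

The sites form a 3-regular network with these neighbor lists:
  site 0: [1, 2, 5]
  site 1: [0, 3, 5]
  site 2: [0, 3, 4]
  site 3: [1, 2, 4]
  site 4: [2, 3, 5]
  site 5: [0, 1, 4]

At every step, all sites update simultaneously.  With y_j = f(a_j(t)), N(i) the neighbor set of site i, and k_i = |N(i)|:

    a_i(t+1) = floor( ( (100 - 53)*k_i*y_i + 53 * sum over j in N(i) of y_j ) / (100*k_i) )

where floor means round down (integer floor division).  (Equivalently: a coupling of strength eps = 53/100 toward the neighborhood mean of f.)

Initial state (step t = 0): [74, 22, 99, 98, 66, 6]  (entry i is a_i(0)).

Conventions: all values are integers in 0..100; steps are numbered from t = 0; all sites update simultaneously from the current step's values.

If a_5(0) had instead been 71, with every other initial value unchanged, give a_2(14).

Answer: a_2(14) = 59
Key observation: This trace re-runs the system from the modified initial state.

Derivation:
t=0: [74, 22, 99, 98, 66, 71]
t=1: [34, 48, 32, 40, 25, 29]
t=2: [70, 47, 84, 72, 80, 66]
t=3: [18, 11, 26, 20, 24, 16]
t=4: [65, 60, 72, 68, 70, 63]
t=5: [16, 15, 19, 18, 19, 15]
t=6: [63, 62, 65, 65, 65, 62]
t=7: [15, 15, 16, 16, 16, 15]
t=8: [61, 61, 62, 62, 62, 61]
t=9: [14, 14, 14, 14, 14, 14]
t=10: [60, 60, 60, 60, 60, 60]
t=11: [13, 13, 13, 13, 13, 13]
t=12: [59, 59, 59, 59, 59, 59]
t=13: [13, 13, 13, 13, 13, 13]
t=14: [59, 59, 59, 59, 59, 59]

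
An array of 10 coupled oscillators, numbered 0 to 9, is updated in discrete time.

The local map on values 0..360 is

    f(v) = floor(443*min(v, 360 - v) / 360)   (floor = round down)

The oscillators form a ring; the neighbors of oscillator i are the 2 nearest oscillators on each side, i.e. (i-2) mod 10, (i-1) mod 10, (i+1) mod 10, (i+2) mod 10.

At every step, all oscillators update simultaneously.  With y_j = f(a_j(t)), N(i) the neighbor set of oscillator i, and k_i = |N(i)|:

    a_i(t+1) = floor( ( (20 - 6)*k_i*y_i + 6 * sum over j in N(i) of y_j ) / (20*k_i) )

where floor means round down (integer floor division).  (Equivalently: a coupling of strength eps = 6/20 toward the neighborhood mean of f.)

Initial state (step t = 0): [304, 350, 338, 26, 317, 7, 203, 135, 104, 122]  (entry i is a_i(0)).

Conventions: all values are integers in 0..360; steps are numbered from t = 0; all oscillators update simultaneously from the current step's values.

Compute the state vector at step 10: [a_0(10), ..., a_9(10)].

Simulating step by step:
t=0: [304, 350, 338, 26, 317, 7, 203, 135, 104, 122]
t=1: [71, 29, 31, 29, 55, 38, 161, 152, 132, 132]
t=2: [90, 48, 43, 38, 70, 68, 173, 173, 160, 148]
t=3: [113, 70, 58, 53, 89, 99, 191, 198, 190, 170]
t=4: [140, 96, 79, 74, 111, 128, 192, 195, 202, 193]
t=5: [166, 124, 106, 101, 136, 157, 195, 199, 194, 195]
t=6: [194, 155, 139, 134, 165, 187, 199, 198, 203, 198]
t=7: [199, 188, 176, 173, 197, 205, 199, 199, 195, 198]
t=8: [200, 209, 212, 209, 201, 193, 197, 197, 201, 200]
t=9: [194, 186, 184, 187, 194, 202, 199, 199, 195, 195]
t=10: [205, 212, 213, 210, 204, 196, 198, 198, 202, 203]

Answer: [205, 212, 213, 210, 204, 196, 198, 198, 202, 203]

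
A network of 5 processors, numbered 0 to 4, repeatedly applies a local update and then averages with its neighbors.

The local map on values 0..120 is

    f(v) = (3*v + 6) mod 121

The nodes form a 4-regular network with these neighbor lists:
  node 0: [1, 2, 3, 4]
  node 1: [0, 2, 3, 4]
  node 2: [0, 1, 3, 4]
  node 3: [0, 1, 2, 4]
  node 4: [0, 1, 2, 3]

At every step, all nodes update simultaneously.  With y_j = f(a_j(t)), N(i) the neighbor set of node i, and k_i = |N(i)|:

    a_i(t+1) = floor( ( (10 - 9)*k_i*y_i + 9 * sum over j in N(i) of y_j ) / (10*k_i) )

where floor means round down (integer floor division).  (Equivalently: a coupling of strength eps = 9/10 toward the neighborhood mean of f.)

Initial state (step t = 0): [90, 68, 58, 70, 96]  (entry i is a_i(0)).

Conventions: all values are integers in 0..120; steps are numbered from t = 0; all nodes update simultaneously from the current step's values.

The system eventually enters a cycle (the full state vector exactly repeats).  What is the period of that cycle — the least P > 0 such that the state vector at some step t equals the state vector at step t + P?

Simulating step by step:
t=0: [90, 68, 58, 70, 96]
t=1: [69, 62, 66, 62, 67]
t=2: [79, 81, 80, 81, 79]
t=3: [4, 3, 4, 3, 4]
t=4: [16, 17, 16, 17, 16]
t=5: [55, 54, 55, 54, 55]
t=6: [48, 49, 48, 49, 48]
t=7: [30, 29, 30, 29, 30]
t=8: [94, 95, 94, 95, 94]
t=9: [47, 46, 47, 46, 47]
t=10: [24, 25, 24, 25, 24]
t=11: [79, 78, 79, 78, 79]
t=12: [54, 39, 54, 39, 54]
t=13: [26, 32, 26, 32, 26]
t=14: [92, 89, 92, 89, 92]
t=15: [35, 37, 35, 37, 35]
t=16: [113, 112, 113, 112, 113]
t=17: [101, 102, 101, 102, 101]
t=18: [68, 67, 68, 67, 68]
t=19: [87, 88, 87, 88, 87]
t=20: [26, 25, 26, 25, 26]
t=21: [82, 83, 82, 83, 82]
t=22: [11, 10, 11, 10, 11]
t=23: [37, 38, 37, 38, 37]
t=24: [118, 117, 118, 117, 118]
t=25: [116, 117, 116, 117, 116]
t=26: [113, 112, 113, 112, 113]

Answer: 10
Key observation: The state at step 16, [113, 112, 113, 112, 113], reappears at step 26 — and no state repeats earlier — so the cycle the system enters has period 10.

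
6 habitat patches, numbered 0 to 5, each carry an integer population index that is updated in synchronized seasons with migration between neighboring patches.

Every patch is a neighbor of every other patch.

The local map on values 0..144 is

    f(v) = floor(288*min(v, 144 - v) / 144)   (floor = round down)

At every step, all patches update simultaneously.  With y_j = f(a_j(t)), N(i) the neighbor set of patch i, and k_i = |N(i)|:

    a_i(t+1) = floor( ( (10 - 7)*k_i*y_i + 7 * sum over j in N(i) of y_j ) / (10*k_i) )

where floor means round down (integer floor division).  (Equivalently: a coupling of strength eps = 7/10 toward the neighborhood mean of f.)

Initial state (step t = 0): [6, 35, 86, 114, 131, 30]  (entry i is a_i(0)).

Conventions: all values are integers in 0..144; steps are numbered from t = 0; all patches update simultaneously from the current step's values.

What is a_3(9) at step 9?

Answer: a_3(9) = 128

Derivation:
t=0: [6, 35, 86, 114, 131, 30]
t=1: [50, 59, 66, 57, 52, 57]
t=2: [111, 114, 116, 113, 112, 113]
t=3: [62, 61, 60, 61, 62, 61]
t=4: [122, 122, 121, 122, 122, 122]
t=5: [44, 44, 44, 44, 44, 44]
t=6: [88, 88, 88, 88, 88, 88]
t=7: [112, 112, 112, 112, 112, 112]
t=8: [64, 64, 64, 64, 64, 64]
t=9: [128, 128, 128, 128, 128, 128]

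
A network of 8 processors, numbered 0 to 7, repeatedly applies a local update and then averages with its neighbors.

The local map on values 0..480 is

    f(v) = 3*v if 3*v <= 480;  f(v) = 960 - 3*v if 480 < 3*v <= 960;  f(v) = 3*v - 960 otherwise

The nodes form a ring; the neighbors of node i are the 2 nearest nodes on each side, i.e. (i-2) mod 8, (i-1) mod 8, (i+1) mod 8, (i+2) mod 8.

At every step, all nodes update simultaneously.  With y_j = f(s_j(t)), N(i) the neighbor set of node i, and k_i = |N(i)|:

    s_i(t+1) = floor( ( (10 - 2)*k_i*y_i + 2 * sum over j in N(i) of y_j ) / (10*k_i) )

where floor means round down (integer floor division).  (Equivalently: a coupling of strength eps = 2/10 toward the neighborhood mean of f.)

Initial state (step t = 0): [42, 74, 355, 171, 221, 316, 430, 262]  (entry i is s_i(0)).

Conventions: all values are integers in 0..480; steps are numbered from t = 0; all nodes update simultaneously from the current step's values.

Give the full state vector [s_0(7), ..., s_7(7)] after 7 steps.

Answer: [317, 215, 359, 339, 405, 159, 172, 179]

Derivation:
t=0: [42, 74, 355, 171, 221, 316, 430, 262]
t=1: [142, 220, 138, 389, 282, 72, 294, 173]
t=2: [402, 314, 383, 217, 136, 214, 122, 403]
t=3: [237, 64, 200, 293, 385, 321, 353, 246]
t=4: [242, 199, 323, 102, 183, 32, 112, 204]
t=5: [240, 335, 72, 288, 366, 146, 323, 329]
t=6: [206, 64, 198, 118, 148, 363, 49, 58]
t=7: [317, 215, 359, 339, 405, 159, 172, 179]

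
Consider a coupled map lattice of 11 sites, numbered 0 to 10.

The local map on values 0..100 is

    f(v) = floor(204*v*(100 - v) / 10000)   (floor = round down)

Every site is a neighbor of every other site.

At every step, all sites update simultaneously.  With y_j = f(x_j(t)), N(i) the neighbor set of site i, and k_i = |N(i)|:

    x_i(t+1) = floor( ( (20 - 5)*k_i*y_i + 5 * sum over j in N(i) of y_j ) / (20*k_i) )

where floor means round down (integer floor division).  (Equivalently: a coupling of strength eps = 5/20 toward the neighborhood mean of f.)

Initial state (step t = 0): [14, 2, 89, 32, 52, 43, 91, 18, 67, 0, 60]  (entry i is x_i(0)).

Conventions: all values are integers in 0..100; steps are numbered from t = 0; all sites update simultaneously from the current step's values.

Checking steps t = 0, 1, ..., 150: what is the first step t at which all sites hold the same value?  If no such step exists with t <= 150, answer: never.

Answer: 5
Key observation: Synchronization is absorbing here: once all sites are equal they stay equal, and step 5 is the first all-equal step.

Derivation:
t=0: [14, 2, 89, 32, 52, 43, 91, 18, 67, 0, 60]  (not all equal)
t=1: [25, 10, 22, 40, 44, 44, 19, 29, 40, 8, 43]  (not all equal)
t=2: [38, 23, 36, 45, 46, 46, 33, 41, 45, 21, 46]  (not all equal)
t=3: [47, 38, 46, 48, 48, 48, 45, 48, 48, 36, 48]  (not all equal)
t=4: [49, 48, 49, 49, 49, 49, 49, 49, 49, 47, 49]  (not all equal)
t=5: [50, 50, 50, 50, 50, 50, 50, 50, 50, 50, 50]  (all equal)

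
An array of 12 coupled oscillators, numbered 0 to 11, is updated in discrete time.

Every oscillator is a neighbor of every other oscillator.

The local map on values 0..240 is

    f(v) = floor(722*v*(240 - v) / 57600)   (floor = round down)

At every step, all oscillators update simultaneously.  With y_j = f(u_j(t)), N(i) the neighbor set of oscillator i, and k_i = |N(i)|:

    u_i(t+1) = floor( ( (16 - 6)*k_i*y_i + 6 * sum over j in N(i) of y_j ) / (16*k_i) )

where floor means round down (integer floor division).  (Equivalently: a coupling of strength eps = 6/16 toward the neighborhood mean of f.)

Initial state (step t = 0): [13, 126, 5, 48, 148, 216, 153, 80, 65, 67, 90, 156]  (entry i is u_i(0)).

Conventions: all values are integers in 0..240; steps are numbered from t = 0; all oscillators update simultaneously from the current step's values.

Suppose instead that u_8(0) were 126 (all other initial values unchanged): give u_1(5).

Simulating step by step:
t=0: [13, 126, 5, 48, 148, 216, 153, 80, 126, 67, 90, 156]
t=1: [74, 159, 61, 121, 153, 91, 151, 147, 159, 138, 153, 150]
t=2: [157, 162, 147, 173, 165, 167, 166, 168, 162, 171, 165, 167]
t=3: [159, 156, 164, 149, 155, 153, 153, 152, 156, 150, 155, 153]
t=4: [162, 164, 159, 167, 164, 165, 165, 166, 164, 167, 164, 165]
t=5: [156, 155, 158, 153, 155, 155, 155, 153, 155, 153, 155, 155]

Answer: u_1(5) = 155
Key observation: This trace re-runs the system from the modified initial state.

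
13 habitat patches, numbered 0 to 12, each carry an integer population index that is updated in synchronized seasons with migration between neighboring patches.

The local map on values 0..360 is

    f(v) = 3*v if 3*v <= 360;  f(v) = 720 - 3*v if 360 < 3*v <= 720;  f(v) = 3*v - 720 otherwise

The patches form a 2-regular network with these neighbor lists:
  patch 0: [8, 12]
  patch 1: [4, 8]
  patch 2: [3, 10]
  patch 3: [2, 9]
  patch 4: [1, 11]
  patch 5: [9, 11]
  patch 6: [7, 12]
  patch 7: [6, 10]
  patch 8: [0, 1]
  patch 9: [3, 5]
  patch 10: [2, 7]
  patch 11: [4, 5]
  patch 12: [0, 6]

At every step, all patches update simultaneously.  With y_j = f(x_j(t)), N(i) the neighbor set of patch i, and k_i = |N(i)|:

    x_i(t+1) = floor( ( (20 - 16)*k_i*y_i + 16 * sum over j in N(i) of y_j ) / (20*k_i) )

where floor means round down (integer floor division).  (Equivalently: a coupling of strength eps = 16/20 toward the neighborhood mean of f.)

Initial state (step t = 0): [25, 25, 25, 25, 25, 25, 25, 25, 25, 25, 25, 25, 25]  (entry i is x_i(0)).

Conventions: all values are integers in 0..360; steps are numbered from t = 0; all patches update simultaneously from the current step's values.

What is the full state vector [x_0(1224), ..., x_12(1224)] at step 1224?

Simulating step by step:
t=0: [25, 25, 25, 25, 25, 25, 25, 25, 25, 25, 25, 25, 25]
t=1: [75, 75, 75, 75, 75, 75, 75, 75, 75, 75, 75, 75, 75]
t=2: [225, 225, 225, 225, 225, 225, 225, 225, 225, 225, 225, 225, 225]
t=3: [45, 45, 45, 45, 45, 45, 45, 45, 45, 45, 45, 45, 45]
t=4: [135, 135, 135, 135, 135, 135, 135, 135, 135, 135, 135, 135, 135]
t=5: [315, 315, 315, 315, 315, 315, 315, 315, 315, 315, 315, 315, 315]
t=6: [225, 225, 225, 225, 225, 225, 225, 225, 225, 225, 225, 225, 225]

Answer: [135, 135, 135, 135, 135, 135, 135, 135, 135, 135, 135, 135, 135]
Key observation: The state at step 2, [225, 225, 225, 225, 225, 225, 225, 225, 225, 225, 225, 225, 225], reappears at step 6: the system is in a cycle of period 4 from step 2 on.  Therefore the state at step 1224 equals the state at step 2 + ((1224 - 2) mod 4) = 4, which is [135, 135, 135, 135, 135, 135, 135, 135, 135, 135, 135, 135, 135].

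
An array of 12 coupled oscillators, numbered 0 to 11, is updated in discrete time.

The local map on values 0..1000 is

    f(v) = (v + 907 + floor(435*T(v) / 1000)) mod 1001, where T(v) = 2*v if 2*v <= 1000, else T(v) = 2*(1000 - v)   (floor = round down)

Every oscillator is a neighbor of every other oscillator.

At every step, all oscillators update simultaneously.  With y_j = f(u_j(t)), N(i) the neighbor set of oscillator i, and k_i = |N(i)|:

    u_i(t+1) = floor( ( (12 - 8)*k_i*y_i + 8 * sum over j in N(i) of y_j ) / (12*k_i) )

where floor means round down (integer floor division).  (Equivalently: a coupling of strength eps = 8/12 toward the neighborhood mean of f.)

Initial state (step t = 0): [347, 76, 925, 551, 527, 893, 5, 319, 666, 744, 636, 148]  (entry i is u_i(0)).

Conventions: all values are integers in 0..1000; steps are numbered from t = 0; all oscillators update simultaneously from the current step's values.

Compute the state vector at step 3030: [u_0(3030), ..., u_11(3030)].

Simulating step by step:
t=0: [347, 76, 925, 551, 527, 893, 5, 319, 666, 744, 636, 148]
t=1: [652, 514, 745, 732, 731, 744, 751, 638, 736, 739, 735, 551]
t=2: [863, 858, 866, 866, 866, 866, 867, 863, 866, 866, 866, 860]
t=3: [887, 887, 887, 887, 887, 887, 887, 887, 887, 887, 887, 887]
t=4: [891, 891, 891, 891, 891, 891, 891, 891, 891, 891, 891, 891]
t=5: [891, 891, 891, 891, 891, 891, 891, 891, 891, 891, 891, 891]

Answer: [891, 891, 891, 891, 891, 891, 891, 891, 891, 891, 891, 891]
Key observation: The state at step 4, [891, 891, 891, 891, 891, 891, 891, 891, 891, 891, 891, 891], reappears at step 5: the system is in a cycle of period 1 from step 4 on.  Therefore the state at step 3030 equals the state at step 4 + ((3030 - 4) mod 1) = 4, which is [891, 891, 891, 891, 891, 891, 891, 891, 891, 891, 891, 891].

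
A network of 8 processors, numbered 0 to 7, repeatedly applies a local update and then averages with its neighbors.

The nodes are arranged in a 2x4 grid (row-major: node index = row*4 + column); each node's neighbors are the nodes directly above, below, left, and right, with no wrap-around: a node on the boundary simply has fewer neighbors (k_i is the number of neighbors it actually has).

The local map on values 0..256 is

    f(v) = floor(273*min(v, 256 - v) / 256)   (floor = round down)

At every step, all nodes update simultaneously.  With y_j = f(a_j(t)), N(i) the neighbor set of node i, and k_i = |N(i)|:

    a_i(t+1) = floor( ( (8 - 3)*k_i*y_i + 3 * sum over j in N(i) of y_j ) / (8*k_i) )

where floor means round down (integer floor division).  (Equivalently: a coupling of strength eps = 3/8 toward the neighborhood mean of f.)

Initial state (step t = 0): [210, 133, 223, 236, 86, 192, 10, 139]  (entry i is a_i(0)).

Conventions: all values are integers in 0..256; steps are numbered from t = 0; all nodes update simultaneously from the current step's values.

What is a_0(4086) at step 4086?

Answer: a_0(4086) = 132
Key observation: The state at step 17, [131, 131, 130, 130, 132, 131, 131, 130], reappears at step 19: the system is in a cycle of period 2 from step 17 on.  Therefore the state at step 4086 equals the state at step 17 + ((4086 - 17) mod 2) = 18, which is [132, 133, 133, 134, 132, 132, 133, 133].

Derivation:
t=0: [210, 133, 223, 236, 86, 192, 10, 139]
t=1: [72, 100, 42, 42, 78, 71, 34, 83]
t=2: [82, 90, 50, 52, 80, 75, 48, 70]
t=3: [88, 86, 58, 58, 84, 78, 57, 66]
t=4: [91, 86, 64, 62, 88, 81, 64, 66]
t=5: [95, 88, 70, 67, 92, 85, 70, 68]
t=6: [98, 91, 76, 71, 97, 89, 75, 72]
t=7: [102, 95, 82, 76, 101, 93, 80, 76]
t=8: [106, 99, 87, 82, 105, 98, 86, 81]
t=9: [111, 104, 92, 87, 110, 103, 92, 87]
t=10: [116, 109, 98, 93, 115, 108, 98, 93]
t=11: [121, 115, 104, 99, 120, 114, 104, 99]
t=12: [127, 121, 110, 105, 126, 120, 110, 105]
t=13: [133, 128, 117, 112, 132, 126, 117, 112]
t=14: [132, 133, 124, 119, 132, 132, 124, 119]
t=15: [131, 131, 131, 127, 132, 131, 131, 127]
t=16: [132, 133, 133, 134, 132, 132, 133, 134]
t=17: [131, 131, 130, 130, 132, 131, 131, 130]
t=18: [132, 133, 133, 134, 132, 132, 133, 133]
t=19: [131, 131, 130, 130, 132, 131, 131, 130]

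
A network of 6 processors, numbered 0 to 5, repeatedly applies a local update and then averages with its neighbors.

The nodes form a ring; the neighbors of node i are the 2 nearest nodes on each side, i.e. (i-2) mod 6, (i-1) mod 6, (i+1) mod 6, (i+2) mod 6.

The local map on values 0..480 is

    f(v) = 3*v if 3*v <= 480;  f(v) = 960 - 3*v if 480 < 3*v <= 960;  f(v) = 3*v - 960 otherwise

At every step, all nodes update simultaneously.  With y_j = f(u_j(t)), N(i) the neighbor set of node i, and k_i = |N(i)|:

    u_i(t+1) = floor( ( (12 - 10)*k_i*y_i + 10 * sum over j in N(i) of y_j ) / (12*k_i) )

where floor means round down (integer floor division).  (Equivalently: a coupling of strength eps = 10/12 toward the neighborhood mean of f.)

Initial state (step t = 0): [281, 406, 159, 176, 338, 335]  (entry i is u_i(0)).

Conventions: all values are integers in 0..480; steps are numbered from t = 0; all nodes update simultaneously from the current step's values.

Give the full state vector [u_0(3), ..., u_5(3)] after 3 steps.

Answer: [138, 166, 156, 151, 157, 138]

Derivation:
t=0: [281, 406, 159, 176, 338, 335]
t=1: [193, 266, 258, 245, 232, 186]
t=2: [274, 275, 246, 248, 292, 282]
t=3: [138, 166, 156, 151, 157, 138]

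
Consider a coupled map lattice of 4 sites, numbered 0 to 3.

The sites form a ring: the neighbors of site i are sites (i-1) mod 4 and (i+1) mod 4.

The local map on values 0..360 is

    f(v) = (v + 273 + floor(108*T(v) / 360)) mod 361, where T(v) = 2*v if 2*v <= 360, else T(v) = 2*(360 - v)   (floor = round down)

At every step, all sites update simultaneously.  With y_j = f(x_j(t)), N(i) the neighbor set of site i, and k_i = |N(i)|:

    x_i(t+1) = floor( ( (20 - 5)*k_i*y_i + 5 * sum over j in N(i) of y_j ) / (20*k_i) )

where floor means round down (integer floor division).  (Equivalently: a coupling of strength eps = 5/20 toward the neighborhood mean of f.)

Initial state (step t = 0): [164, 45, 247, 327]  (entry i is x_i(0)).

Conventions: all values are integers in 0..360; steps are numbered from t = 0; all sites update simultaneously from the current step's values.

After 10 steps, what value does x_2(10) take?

Answer: x_2(10) = 213

Derivation:
t=0: [164, 45, 247, 327]
t=1: [205, 308, 244, 243]
t=2: [217, 242, 228, 223]
t=3: [215, 222, 219, 216]
t=4: [214, 215, 215, 214]
t=5: [213, 213, 213, 213]
t=6: [213, 213, 213, 213]
t=7: [213, 213, 213, 213]
t=8: [213, 213, 213, 213]
t=9: [213, 213, 213, 213]
t=10: [213, 213, 213, 213]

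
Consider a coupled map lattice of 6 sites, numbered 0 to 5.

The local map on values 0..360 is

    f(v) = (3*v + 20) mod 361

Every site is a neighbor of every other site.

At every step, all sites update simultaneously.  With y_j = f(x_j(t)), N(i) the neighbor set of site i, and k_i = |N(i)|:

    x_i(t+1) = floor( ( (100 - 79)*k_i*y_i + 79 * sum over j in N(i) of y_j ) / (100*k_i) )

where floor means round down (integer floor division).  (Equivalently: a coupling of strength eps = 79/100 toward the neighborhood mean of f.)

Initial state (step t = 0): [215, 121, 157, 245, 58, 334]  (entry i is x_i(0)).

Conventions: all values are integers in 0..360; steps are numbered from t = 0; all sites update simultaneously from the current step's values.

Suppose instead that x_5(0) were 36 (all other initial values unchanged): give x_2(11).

Answer: x_2(11) = 210
Key observation: This trace re-runs the system from the modified initial state.

Derivation:
t=0: [215, 121, 157, 245, 58, 36]
t=1: [143, 129, 134, 129, 138, 134]
t=2: [63, 61, 62, 61, 63, 62]
t=3: [206, 205, 206, 205, 206, 206]
t=4: [276, 275, 276, 275, 276, 276]
t=5: [125, 124, 125, 124, 125, 125]
t=6: [33, 32, 33, 32, 33, 33]
t=7: [118, 117, 118, 117, 118, 118]
t=8: [12, 11, 12, 11, 12, 12]
t=9: [55, 54, 55, 54, 55, 55]
t=10: [184, 183, 184, 183, 184, 184]
t=11: [210, 209, 210, 209, 210, 210]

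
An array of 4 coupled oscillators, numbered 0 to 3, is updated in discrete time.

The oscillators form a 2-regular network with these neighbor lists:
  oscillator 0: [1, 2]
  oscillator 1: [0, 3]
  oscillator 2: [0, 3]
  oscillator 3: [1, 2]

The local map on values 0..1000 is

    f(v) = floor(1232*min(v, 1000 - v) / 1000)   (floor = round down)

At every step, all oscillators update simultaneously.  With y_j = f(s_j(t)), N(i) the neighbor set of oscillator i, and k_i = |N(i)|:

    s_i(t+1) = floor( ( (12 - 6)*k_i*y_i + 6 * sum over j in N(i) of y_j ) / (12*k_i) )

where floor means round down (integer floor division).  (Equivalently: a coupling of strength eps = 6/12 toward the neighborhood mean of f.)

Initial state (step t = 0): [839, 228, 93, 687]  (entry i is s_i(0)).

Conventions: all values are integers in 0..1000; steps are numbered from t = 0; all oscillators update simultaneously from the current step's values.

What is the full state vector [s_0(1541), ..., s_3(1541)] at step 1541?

Answer: [607, 607, 607, 607]
Key observation: The state at step 15, [596, 596, 596, 596], reappears at step 23: the system is in a cycle of period 8 from step 15 on.  Therefore the state at step 1541 equals the state at step 15 + ((1541 - 15) mod 8) = 21, which is [607, 607, 607, 607].

Derivation:
t=0: [839, 228, 93, 687]
t=1: [197, 285, 202, 291]
t=2: [270, 325, 274, 328]
t=3: [350, 384, 352, 386]
t=4: [442, 463, 443, 464]
t=5: [550, 563, 551, 564]
t=6: [549, 541, 549, 541]
t=7: [557, 562, 557, 562]
t=8: [543, 540, 543, 540]
t=9: [563, 565, 563, 565]
t=10: [537, 535, 537, 535]
t=11: [570, 571, 570, 571]
t=12: [528, 528, 528, 528]
t=13: [581, 581, 581, 581]
t=14: [516, 516, 516, 516]
t=15: [596, 596, 596, 596]
t=16: [497, 497, 497, 497]
t=17: [612, 612, 612, 612]
t=18: [478, 478, 478, 478]
t=19: [588, 588, 588, 588]
t=20: [507, 507, 507, 507]
t=21: [607, 607, 607, 607]
t=22: [484, 484, 484, 484]
t=23: [596, 596, 596, 596]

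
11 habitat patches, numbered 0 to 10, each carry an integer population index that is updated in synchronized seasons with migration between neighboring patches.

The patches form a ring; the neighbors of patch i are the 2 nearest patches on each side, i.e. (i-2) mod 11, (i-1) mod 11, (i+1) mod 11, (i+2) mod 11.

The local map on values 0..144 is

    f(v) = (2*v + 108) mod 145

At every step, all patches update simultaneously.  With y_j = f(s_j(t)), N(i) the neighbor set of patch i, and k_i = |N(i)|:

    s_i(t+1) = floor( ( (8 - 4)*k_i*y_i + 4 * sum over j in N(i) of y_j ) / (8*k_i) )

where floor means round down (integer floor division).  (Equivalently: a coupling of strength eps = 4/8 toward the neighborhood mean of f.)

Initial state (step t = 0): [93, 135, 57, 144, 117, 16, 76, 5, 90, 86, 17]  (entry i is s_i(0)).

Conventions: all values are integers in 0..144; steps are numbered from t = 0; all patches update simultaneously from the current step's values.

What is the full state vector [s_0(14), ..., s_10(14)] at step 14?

Answer: [88, 105, 104, 100, 86, 43, 76, 37, 76, 60, 85]

Derivation:
t=0: [93, 135, 57, 144, 117, 16, 76, 5, 90, 86, 17]
t=1: [57, 85, 69, 97, 80, 118, 114, 125, 135, 118, 117]
t=2: [81, 96, 93, 57, 88, 58, 64, 64, 71, 62, 70]
t=3: [88, 43, 45, 67, 100, 89, 97, 90, 99, 96, 92]
t=4: [83, 60, 64, 81, 46, 104, 45, 93, 28, 42, 27]
t=5: [94, 86, 94, 94, 64, 42, 39, 20, 24, 44, 43]
t=6: [33, 75, 32, 37, 58, 41, 39, 20, 23, 34, 49]
t=7: [43, 75, 45, 51, 58, 42, 37, 17, 21, 28, 53]
t=8: [56, 86, 64, 69, 64, 63, 52, 84, 35, 42, 57]
t=9: [81, 110, 95, 101, 89, 93, 76, 95, 56, 63, 74]
t=10: [93, 52, 44, 33, 88, 37, 86, 39, 77, 84, 96]
t=11: [34, 45, 55, 51, 101, 61, 109, 73, 98, 87, 44]
t=12: [54, 54, 57, 61, 42, 71, 46, 88, 48, 94, 54]
t=13: [63, 73, 72, 80, 63, 93, 71, 97, 63, 45, 61]
t=14: [88, 105, 104, 100, 86, 43, 76, 37, 76, 60, 85]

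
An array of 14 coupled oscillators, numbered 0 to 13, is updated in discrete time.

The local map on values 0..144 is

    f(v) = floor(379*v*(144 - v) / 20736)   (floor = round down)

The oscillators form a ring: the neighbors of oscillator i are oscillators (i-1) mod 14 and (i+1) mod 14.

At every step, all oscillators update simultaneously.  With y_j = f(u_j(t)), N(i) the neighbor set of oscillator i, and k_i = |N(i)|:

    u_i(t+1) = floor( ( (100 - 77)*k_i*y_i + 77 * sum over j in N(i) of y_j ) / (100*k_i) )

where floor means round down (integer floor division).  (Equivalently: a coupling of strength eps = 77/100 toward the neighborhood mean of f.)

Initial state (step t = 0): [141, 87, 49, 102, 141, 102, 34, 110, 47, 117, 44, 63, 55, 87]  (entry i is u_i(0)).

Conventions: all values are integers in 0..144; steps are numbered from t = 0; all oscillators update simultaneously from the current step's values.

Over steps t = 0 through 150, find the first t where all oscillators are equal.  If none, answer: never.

Answer: never
Key observation: The state at step 5 reappears at step 7 — the system is in a cycle of period 2 from step 5 on.  No step 0..7 is synchronized, and the cycle repeats forever, so no step up to 150 (or ever) has all oscillators equal.

Derivation:
t=0: [141, 87, 49, 102, 141, 102, 34, 110, 47, 117, 44, 63, 55, 87]  (not all equal)
t=1: [70, 56, 84, 53, 61, 46, 71, 73, 67, 75, 76, 86, 90, 57]  (not all equal)
t=2: [90, 92, 89, 91, 86, 90, 89, 94, 94, 94, 92, 91, 89, 90]  (not all equal)
t=3: [87, 88, 87, 89, 88, 89, 87, 86, 85, 85, 86, 88, 88, 88]  (not all equal)
t=4: [90, 90, 89, 89, 89, 89, 90, 90, 91, 91, 90, 90, 90, 90]  (not all equal)
t=5: [88, 88, 88, 89, 89, 88, 88, 88, 88, 88, 88, 88, 88, 88]  (not all equal)
t=6: [90, 90, 89, 89, 89, 89, 90, 90, 90, 90, 90, 90, 90, 90]  (not all equal)
t=7: [88, 88, 88, 89, 89, 88, 88, 88, 88, 88, 88, 88, 88, 88]  (not all equal)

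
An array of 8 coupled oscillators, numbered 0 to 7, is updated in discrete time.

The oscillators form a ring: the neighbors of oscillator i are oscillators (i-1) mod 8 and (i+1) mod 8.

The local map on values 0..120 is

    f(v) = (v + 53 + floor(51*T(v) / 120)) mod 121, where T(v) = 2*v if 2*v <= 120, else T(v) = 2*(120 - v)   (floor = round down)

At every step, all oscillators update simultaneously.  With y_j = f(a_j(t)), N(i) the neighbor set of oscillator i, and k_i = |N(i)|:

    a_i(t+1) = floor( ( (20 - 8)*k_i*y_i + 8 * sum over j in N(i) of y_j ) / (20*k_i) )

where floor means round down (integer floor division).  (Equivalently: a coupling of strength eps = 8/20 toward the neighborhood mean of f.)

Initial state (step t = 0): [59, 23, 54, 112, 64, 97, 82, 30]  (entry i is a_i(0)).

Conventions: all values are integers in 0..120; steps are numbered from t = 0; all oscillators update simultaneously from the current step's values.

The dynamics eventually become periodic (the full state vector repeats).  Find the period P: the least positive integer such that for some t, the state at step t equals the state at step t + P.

Simulating step by step:
t=0: [59, 23, 54, 112, 64, 97, 82, 30]
t=1: [65, 71, 47, 44, 45, 46, 58, 82]
t=2: [43, 38, 22, 14, 15, 21, 36, 44]
t=3: [9, 22, 71, 81, 81, 94, 92, 33]
t=4: [82, 78, 54, 45, 46, 47, 60, 91]
t=5: [46, 42, 30, 18, 16, 22, 38, 46]
t=6: [15, 30, 83, 89, 85, 72, 23, 14]
t=7: [85, 90, 58, 46, 45, 54, 81, 81]
t=8: [46, 45, 36, 21, 18, 30, 43, 46]
t=9: [16, 36, 92, 95, 91, 84, 31, 15]
t=10: [89, 97, 61, 47, 47, 59, 91, 86]
t=11: [47, 46, 39, 23, 22, 37, 45, 46]
t=12: [17, 14, 24, 76, 74, 21, 12, 16]
t=13: [82, 83, 82, 55, 54, 78, 79, 81]
t=14: [46, 46, 43, 35, 34, 42, 45, 45]
t=15: [16, 15, 33, 95, 94, 31, 13, 15]
t=16: [81, 87, 94, 61, 60, 91, 84, 79]
t=17: [46, 47, 46, 44, 43, 46, 46, 45]
t=18: [16, 17, 16, 13, 12, 15, 16, 15]
t=19: [82, 83, 81, 77, 76, 79, 81, 80]
t=20: [46, 46, 45, 45, 45, 45, 45, 46]
t=21: [17, 16, 15, 15, 15, 15, 15, 16]
t=22: [83, 82, 80, 80, 80, 80, 80, 82]
t=23: [46, 46, 46, 46, 46, 46, 46, 46]
t=24: [17, 17, 17, 17, 17, 17, 17, 17]
t=25: [84, 84, 84, 84, 84, 84, 84, 84]
t=26: [46, 46, 46, 46, 46, 46, 46, 46]

Answer: 3
Key observation: The state at step 23, [46, 46, 46, 46, 46, 46, 46, 46], reappears at step 26 — and no state repeats earlier — so the cycle the system enters has period 3.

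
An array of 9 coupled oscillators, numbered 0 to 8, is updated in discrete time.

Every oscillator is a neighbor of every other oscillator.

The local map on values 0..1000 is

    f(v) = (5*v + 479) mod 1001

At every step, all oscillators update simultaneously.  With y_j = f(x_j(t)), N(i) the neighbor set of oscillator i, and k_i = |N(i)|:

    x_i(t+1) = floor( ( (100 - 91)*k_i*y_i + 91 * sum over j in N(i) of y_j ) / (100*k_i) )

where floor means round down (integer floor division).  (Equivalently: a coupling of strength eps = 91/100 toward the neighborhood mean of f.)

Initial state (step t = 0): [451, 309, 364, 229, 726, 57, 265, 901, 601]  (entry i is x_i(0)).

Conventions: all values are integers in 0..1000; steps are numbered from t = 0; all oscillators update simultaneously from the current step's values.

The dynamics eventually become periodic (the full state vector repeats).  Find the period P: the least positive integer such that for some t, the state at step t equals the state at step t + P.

Answer: 20
Key observation: The state at step 3, [197, 197, 197, 197, 197, 197, 197, 197, 197], reappears at step 23 — and no state repeats earlier — so the cycle the system enters has period 20.

Derivation:
t=0: [451, 309, 364, 229, 726, 57, 265, 901, 601]
t=1: [529, 546, 539, 532, 544, 528, 527, 523, 535]
t=2: [144, 142, 143, 144, 143, 145, 145, 145, 144]
t=3: [197, 197, 197, 197, 197, 197, 197, 197, 197]
t=4: [463, 463, 463, 463, 463, 463, 463, 463, 463]
t=5: [792, 792, 792, 792, 792, 792, 792, 792, 792]
t=6: [435, 435, 435, 435, 435, 435, 435, 435, 435]
t=7: [652, 652, 652, 652, 652, 652, 652, 652, 652]
t=8: [736, 736, 736, 736, 736, 736, 736, 736, 736]
t=9: [155, 155, 155, 155, 155, 155, 155, 155, 155]
t=10: [253, 253, 253, 253, 253, 253, 253, 253, 253]
t=11: [743, 743, 743, 743, 743, 743, 743, 743, 743]
t=12: [190, 190, 190, 190, 190, 190, 190, 190, 190]
t=13: [428, 428, 428, 428, 428, 428, 428, 428, 428]
t=14: [617, 617, 617, 617, 617, 617, 617, 617, 617]
t=15: [561, 561, 561, 561, 561, 561, 561, 561, 561]
t=16: [281, 281, 281, 281, 281, 281, 281, 281, 281]
t=17: [883, 883, 883, 883, 883, 883, 883, 883, 883]
t=18: [890, 890, 890, 890, 890, 890, 890, 890, 890]
t=19: [925, 925, 925, 925, 925, 925, 925, 925, 925]
t=20: [99, 99, 99, 99, 99, 99, 99, 99, 99]
t=21: [974, 974, 974, 974, 974, 974, 974, 974, 974]
t=22: [344, 344, 344, 344, 344, 344, 344, 344, 344]
t=23: [197, 197, 197, 197, 197, 197, 197, 197, 197]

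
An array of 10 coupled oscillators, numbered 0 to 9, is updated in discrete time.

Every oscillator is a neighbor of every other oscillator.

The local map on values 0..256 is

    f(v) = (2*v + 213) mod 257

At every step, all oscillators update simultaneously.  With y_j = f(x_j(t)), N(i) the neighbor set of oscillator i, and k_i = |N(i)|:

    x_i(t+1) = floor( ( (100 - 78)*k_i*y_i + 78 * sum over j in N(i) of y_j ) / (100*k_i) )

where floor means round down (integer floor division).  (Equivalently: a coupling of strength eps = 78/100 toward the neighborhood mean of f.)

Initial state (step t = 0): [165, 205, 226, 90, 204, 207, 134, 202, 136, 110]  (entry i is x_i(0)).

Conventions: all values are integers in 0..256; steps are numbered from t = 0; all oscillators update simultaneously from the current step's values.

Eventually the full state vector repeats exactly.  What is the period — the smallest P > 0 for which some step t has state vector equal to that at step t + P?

Simulating step by step:
t=0: [165, 205, 226, 90, 204, 207, 134, 202, 136, 110]
t=1: [123, 133, 139, 137, 133, 134, 149, 132, 149, 142]
t=2: [226, 229, 230, 230, 229, 229, 233, 228, 233, 231]
t=3: [157, 158, 158, 158, 158, 158, 159, 158, 159, 158]
t=4: [14, 15, 15, 15, 15, 15, 15, 15, 15, 15]
t=5: [242, 242, 242, 242, 242, 242, 242, 242, 242, 242]
t=6: [183, 183, 183, 183, 183, 183, 183, 183, 183, 183]
t=7: [65, 65, 65, 65, 65, 65, 65, 65, 65, 65]
t=8: [86, 86, 86, 86, 86, 86, 86, 86, 86, 86]
t=9: [128, 128, 128, 128, 128, 128, 128, 128, 128, 128]
t=10: [212, 212, 212, 212, 212, 212, 212, 212, 212, 212]
t=11: [123, 123, 123, 123, 123, 123, 123, 123, 123, 123]
t=12: [202, 202, 202, 202, 202, 202, 202, 202, 202, 202]
t=13: [103, 103, 103, 103, 103, 103, 103, 103, 103, 103]
t=14: [162, 162, 162, 162, 162, 162, 162, 162, 162, 162]
t=15: [23, 23, 23, 23, 23, 23, 23, 23, 23, 23]
t=16: [2, 2, 2, 2, 2, 2, 2, 2, 2, 2]
t=17: [217, 217, 217, 217, 217, 217, 217, 217, 217, 217]
t=18: [133, 133, 133, 133, 133, 133, 133, 133, 133, 133]
t=19: [222, 222, 222, 222, 222, 222, 222, 222, 222, 222]
t=20: [143, 143, 143, 143, 143, 143, 143, 143, 143, 143]
t=21: [242, 242, 242, 242, 242, 242, 242, 242, 242, 242]

Answer: 16
Key observation: The state at step 5, [242, 242, 242, 242, 242, 242, 242, 242, 242, 242], reappears at step 21 — and no state repeats earlier — so the cycle the system enters has period 16.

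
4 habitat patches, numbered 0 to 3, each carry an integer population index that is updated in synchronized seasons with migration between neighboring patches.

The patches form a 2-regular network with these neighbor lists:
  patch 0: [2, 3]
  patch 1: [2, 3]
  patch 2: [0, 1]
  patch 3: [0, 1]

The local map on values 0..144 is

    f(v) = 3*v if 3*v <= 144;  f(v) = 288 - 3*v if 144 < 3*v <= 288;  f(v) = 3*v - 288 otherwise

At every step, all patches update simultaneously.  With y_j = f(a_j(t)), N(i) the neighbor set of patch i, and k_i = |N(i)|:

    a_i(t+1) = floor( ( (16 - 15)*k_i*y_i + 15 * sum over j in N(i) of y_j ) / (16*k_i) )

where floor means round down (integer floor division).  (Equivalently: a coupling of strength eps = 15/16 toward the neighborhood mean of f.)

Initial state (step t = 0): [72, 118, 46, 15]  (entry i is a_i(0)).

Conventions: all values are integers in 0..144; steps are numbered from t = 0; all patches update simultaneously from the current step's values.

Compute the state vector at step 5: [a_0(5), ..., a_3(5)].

Answer: [26, 26, 21, 21]

Derivation:
t=0: [72, 118, 46, 15]
t=1: [90, 89, 73, 67]
t=2: [74, 74, 22, 23]
t=3: [67, 67, 66, 66]
t=4: [89, 89, 87, 87]
t=5: [26, 26, 21, 21]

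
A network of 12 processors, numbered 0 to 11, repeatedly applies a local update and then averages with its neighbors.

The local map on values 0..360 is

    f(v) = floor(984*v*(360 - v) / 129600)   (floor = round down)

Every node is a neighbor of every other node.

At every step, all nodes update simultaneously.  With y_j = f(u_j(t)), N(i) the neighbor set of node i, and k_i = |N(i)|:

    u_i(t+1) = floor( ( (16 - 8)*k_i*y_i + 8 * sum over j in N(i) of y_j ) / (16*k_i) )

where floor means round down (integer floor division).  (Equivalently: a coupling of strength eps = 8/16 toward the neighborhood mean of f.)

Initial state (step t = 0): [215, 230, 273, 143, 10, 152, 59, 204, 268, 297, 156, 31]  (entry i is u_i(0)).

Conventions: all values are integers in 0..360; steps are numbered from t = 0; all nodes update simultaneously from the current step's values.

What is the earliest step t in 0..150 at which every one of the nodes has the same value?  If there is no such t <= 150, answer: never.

Answer: 6
Key observation: Synchronization is absorbing here: once all nodes are equal they stay equal, and step 6 is the first all-equal step.

Derivation:
t=0: [215, 230, 273, 143, 10, 152, 59, 204, 268, 297, 156, 31]  (not all equal)
t=1: [205, 201, 180, 205, 110, 207, 159, 208, 183, 163, 208, 133]  (not all equal)
t=2: [239, 239, 241, 239, 224, 238, 239, 238, 241, 240, 238, 233]  (not all equal)
t=3: [219, 219, 218, 219, 225, 220, 219, 220, 218, 219, 220, 221]  (not all equal)
t=4: [233, 233, 234, 233, 231, 233, 233, 233, 234, 233, 233, 233]  (not all equal)
t=5: [224, 224, 223, 224, 224, 224, 224, 224, 223, 224, 224, 224]  (not all equal)
t=6: [231, 231, 231, 231, 231, 231, 231, 231, 231, 231, 231, 231]  (all equal)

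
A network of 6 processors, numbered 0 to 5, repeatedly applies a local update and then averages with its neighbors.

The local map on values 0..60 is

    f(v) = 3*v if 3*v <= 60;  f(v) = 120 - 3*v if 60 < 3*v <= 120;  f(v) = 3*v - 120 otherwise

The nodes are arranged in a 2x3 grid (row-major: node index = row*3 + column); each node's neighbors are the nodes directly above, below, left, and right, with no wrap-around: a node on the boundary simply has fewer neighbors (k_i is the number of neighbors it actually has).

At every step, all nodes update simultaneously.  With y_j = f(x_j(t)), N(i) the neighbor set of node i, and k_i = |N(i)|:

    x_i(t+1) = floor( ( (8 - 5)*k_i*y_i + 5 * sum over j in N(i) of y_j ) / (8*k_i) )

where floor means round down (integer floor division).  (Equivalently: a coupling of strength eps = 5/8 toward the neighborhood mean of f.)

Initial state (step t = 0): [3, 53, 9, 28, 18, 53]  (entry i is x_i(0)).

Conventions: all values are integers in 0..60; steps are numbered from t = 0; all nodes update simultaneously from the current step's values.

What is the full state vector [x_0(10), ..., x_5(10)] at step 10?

Simulating step by step:
t=0: [3, 53, 9, 28, 18, 53]
t=1: [26, 33, 34, 33, 44, 39]
t=2: [28, 22, 14, 24, 13, 10]
t=3: [45, 44, 42, 41, 42, 36]
t=4: [10, 10, 9, 7, 7, 8]
t=5: [27, 27, 27, 23, 23, 24]
t=6: [42, 41, 41, 47, 47, 46]
t=7: [9, 7, 7, 16, 16, 14]
t=8: [31, 27, 27, 41, 41, 37]
t=9: [23, 29, 29, 10, 11, 16]
t=10: [38, 36, 37, 37, 35, 38]

Answer: [38, 36, 37, 37, 35, 38]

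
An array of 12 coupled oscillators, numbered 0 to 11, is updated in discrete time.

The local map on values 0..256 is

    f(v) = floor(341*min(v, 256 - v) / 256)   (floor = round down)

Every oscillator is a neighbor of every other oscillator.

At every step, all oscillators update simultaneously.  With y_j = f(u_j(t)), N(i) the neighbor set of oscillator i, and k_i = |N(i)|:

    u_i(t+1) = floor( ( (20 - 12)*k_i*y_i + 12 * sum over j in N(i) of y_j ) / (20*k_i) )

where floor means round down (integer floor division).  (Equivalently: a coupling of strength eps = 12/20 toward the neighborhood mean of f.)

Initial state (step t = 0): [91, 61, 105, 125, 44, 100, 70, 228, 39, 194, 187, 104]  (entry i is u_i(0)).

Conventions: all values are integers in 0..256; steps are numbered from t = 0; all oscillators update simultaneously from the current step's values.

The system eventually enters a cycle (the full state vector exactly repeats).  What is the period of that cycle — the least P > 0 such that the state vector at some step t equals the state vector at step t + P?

Answer: 8
Key observation: The state at step 9, [167, 167, 167, 167, 167, 167, 167, 167, 167, 167, 167, 167], reappears at step 17 — and no state repeats earlier — so the cycle the system enters has period 8.

Derivation:
t=0: [91, 61, 105, 125, 44, 100, 70, 228, 39, 194, 187, 104]
t=1: [106, 92, 112, 122, 84, 110, 97, 77, 82, 93, 96, 112]
t=2: [134, 127, 137, 141, 123, 136, 130, 120, 123, 128, 129, 137]
t=3: [162, 164, 160, 159, 162, 161, 164, 161, 162, 165, 164, 160]
t=4: [124, 123, 125, 126, 124, 125, 123, 125, 124, 123, 123, 125]
t=5: [164, 164, 165, 165, 164, 165, 164, 165, 164, 164, 164, 165]
t=6: [121, 121, 121, 121, 121, 121, 121, 121, 121, 121, 121, 121]
t=7: [161, 161, 161, 161, 161, 161, 161, 161, 161, 161, 161, 161]
t=8: [126, 126, 126, 126, 126, 126, 126, 126, 126, 126, 126, 126]
t=9: [167, 167, 167, 167, 167, 167, 167, 167, 167, 167, 167, 167]
t=10: [118, 118, 118, 118, 118, 118, 118, 118, 118, 118, 118, 118]
t=11: [157, 157, 157, 157, 157, 157, 157, 157, 157, 157, 157, 157]
t=12: [131, 131, 131, 131, 131, 131, 131, 131, 131, 131, 131, 131]
t=13: [166, 166, 166, 166, 166, 166, 166, 166, 166, 166, 166, 166]
t=14: [119, 119, 119, 119, 119, 119, 119, 119, 119, 119, 119, 119]
t=15: [158, 158, 158, 158, 158, 158, 158, 158, 158, 158, 158, 158]
t=16: [130, 130, 130, 130, 130, 130, 130, 130, 130, 130, 130, 130]
t=17: [167, 167, 167, 167, 167, 167, 167, 167, 167, 167, 167, 167]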